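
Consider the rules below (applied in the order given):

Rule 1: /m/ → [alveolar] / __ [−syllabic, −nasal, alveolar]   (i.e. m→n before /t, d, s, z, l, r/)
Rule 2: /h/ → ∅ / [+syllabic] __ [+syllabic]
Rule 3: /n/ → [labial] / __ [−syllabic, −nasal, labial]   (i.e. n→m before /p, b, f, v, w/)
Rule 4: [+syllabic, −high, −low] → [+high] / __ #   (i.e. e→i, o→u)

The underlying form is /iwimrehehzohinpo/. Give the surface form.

iwinreehzoimpu

Rule 1 (nasal place assimilation): /m/ precedes the alveolar consonant /r/, so it assimilates in place to [n]. /iwimrehehzohinpo/ → iwinrehehzohinpo.
Rule 2 (intervocalic h-deletion): /h/ occurs between vowels /e/ and /e/, so it deletes. /h/ occurs between vowels /o/ and /i/, so it deletes. /iwinrehehzohinpo/ → iwinreehzoinpo.
Rule 3 (nasal place assimilation): /n/ precedes the labial consonant /p/, so it assimilates in place to [m]. /iwinreehzoinpo/ → iwinreehzoimpo.
Rule 4 (final vowel raising): /o/ is a mid vowel in word-final position, so it raises to [u]. /iwinreehzoimpo/ → iwinreehzoimpu.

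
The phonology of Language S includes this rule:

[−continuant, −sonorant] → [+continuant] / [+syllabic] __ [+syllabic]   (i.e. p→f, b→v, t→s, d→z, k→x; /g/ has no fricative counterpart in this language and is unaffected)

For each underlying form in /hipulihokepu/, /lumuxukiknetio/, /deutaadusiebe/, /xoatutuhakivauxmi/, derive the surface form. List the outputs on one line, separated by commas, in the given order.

hifulihoxefu, lumuxuxiknesio, deusaazusieve, xoasusuhaxivauxmi

/hipulihokepu/: /p/ is a stop between vowels /i/ and /u/, so it spirantizes to the fricative [f]. /k/ is a stop between vowels /o/ and /e/, so it spirantizes to the fricative [x]. /p/ is a stop between vowels /e/ and /u/, so it spirantizes to the fricative [f]. → [hifulihoxefu].
/lumuxukiknetio/: /k/ is a stop between vowels /u/ and /i/, so it spirantizes to the fricative [x]. /t/ is a stop between vowels /e/ and /i/, so it spirantizes to the fricative [s]. → [lumuxuxiknesio].
/deutaadusiebe/: /t/ is a stop between vowels /u/ and /a/, so it spirantizes to the fricative [s]. /d/ is a stop between vowels /a/ and /u/, so it spirantizes to the fricative [z]. /b/ is a stop between vowels /e/ and /e/, so it spirantizes to the fricative [v]. → [deusaazusieve].
/xoatutuhakivauxmi/: /t/ is a stop between vowels /a/ and /u/, so it spirantizes to the fricative [s]. /t/ is a stop between vowels /u/ and /u/, so it spirantizes to the fricative [s]. /k/ is a stop between vowels /a/ and /i/, so it spirantizes to the fricative [x]. → [xoasusuhaxivauxmi].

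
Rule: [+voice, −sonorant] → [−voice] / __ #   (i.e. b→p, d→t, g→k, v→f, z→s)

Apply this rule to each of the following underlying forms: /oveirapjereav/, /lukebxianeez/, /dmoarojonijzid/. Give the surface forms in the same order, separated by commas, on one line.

oveirapjereaf, lukebxianees, dmoarojonijzit

/oveirapjereav/: /v/ is a voiced obstruent in word-final position, so it devoices to [f]. → [oveirapjereaf].
/lukebxianeez/: /z/ is a voiced obstruent in word-final position, so it devoices to [s]. → [lukebxianees].
/dmoarojonijzid/: /d/ is a voiced obstruent in word-final position, so it devoices to [t]. → [dmoarojonijzit].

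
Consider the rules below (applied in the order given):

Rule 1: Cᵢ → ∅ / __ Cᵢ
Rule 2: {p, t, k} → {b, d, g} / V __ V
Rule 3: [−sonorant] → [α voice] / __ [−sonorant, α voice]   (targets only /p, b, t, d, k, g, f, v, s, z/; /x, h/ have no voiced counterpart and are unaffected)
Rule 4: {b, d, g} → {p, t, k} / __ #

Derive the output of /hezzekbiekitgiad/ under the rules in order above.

hezegbiegidgiat

Rule 1 (degemination): /zz/ is a geminate; the first /z/ deletes. /hezzekbiekitgiad/ → hezekbiekitgiad.
Rule 2 (intervocalic voicing): /k/ is a voiceless stop between vowels /e/ and /i/, so it voices to [g]. /hezekbiekitgiad/ → hezekbiegitgiad.
Rule 3 (regressive voicing assimilation): /k/ precedes the voiced obstruent /b/, so it voices to [g] by assimilation. /t/ precedes the voiced obstruent /g/, so it voices to [d] by assimilation. /hezekbiegitgiad/ → hezegbiegidgiad.
Rule 4 (final devoicing): /d/ is a voiced stop in word-final position, so it devoices to [t]. /hezegbiegidgiad/ → hezegbiegidgiat.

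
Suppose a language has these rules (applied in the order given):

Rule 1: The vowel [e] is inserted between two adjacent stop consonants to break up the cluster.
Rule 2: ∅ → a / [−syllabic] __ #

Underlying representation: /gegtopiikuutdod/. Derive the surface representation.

Rule 1 (stop-cluster e-epenthesis): /g/ and /t/ form a stop–stop cluster, so [e] is inserted between them. /t/ and /d/ form a stop–stop cluster, so [e] is inserted between them. /gegtopiikuutdod/ → gegetopiikuutedod.
Rule 2 (final a-epenthesis): the form ends in the consonant /d/, so [a] is inserted word-finally. /gegetopiikuutedod/ → gegetopiikuutedoda.

gegetopiikuutedoda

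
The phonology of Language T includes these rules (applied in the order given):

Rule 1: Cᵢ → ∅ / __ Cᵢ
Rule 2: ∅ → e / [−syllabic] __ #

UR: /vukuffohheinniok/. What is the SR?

vukufoheinioke

Rule 1 (degemination): /ff/ is a geminate; the first /f/ deletes. /hh/ is a geminate; the first /h/ deletes. /nn/ is a geminate; the first /n/ deletes. /vukuffohheinniok/ → vukufoheiniok.
Rule 2 (final e-epenthesis): the form ends in the consonant /k/, so [e] is inserted word-finally. /vukufoheiniok/ → vukufoheinioke.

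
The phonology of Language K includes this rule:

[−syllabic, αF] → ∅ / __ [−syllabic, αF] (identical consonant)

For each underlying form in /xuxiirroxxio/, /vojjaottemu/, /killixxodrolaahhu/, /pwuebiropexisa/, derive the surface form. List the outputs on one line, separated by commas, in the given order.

xuxiiroxio, vojaotemu, kilixodrolaahu, pwuebiropexisa

/xuxiirroxxio/: /rr/ is a geminate; the first /r/ deletes. /xx/ is a geminate; the first /x/ deletes. → [xuxiiroxio].
/vojjaottemu/: /jj/ is a geminate; the first /j/ deletes. /tt/ is a geminate; the first /t/ deletes. → [vojaotemu].
/killixxodrolaahhu/: /ll/ is a geminate; the first /l/ deletes. /xx/ is a geminate; the first /x/ deletes. /hh/ is a geminate; the first /h/ deletes. → [kilixodrolaahu].
/pwuebiropexisa/: the rule's environment is not met; surfaces unchanged as [pwuebiropexisa].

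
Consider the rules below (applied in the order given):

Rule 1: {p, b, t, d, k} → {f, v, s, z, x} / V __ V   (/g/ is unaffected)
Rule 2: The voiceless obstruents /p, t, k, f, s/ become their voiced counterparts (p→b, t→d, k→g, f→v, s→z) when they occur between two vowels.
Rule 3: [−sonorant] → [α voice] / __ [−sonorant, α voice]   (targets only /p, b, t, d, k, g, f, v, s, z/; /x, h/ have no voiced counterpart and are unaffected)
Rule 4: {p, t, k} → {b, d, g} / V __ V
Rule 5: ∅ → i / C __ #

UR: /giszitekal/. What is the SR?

Rule 1 (intervocalic spirantization): /t/ is a stop between vowels /i/ and /e/, so it spirantizes to the fricative [s]. /k/ is a stop between vowels /e/ and /a/, so it spirantizes to the fricative [x]. /giszitekal/ → giszisexal.
Rule 2 (intervocalic voicing): /s/ is a voiceless obstruent between vowels /i/ and /e/, so it voices to [z]. /giszisexal/ → giszizexal.
Rule 3 (regressive voicing assimilation): /s/ precedes the voiced obstruent /z/, so it voices to [z] by assimilation. /giszizexal/ → gizzizexal.
Rule 4 (intervocalic voicing): no segment meets the environment; /gizzizexal/ is unchanged.
Rule 5 (final i-epenthesis): the form ends in the consonant /l/, so [i] is inserted word-finally. /gizzizexal/ → gizzizexali.

gizzizexali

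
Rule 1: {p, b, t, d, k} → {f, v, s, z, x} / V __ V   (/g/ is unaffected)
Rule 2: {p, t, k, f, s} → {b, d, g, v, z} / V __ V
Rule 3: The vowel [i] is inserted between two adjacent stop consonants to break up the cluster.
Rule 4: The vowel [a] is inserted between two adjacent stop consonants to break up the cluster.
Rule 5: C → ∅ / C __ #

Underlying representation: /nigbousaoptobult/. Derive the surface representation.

nigibouzaopitovul

Rule 1 (intervocalic spirantization): /b/ is a stop between vowels /o/ and /u/, so it spirantizes to the fricative [v]. /nigbousaoptobult/ → nigbousaoptovult.
Rule 2 (intervocalic voicing): /s/ is a voiceless obstruent between vowels /u/ and /a/, so it voices to [z]. /nigbousaoptovult/ → nigbouzaoptovult.
Rule 3 (stop-cluster i-epenthesis): /g/ and /b/ form a stop–stop cluster, so [i] is inserted between them. /p/ and /t/ form a stop–stop cluster, so [i] is inserted between them. /nigbouzaoptovult/ → nigibouzaopitovult.
Rule 4 (stop-cluster a-epenthesis): no segment meets the environment; /nigibouzaopitovult/ is unchanged.
Rule 5 (final cluster simplification): /t/ is the second consonant of a word-final cluster /lt/, so it deletes. /nigibouzaopitovult/ → nigibouzaopitovul.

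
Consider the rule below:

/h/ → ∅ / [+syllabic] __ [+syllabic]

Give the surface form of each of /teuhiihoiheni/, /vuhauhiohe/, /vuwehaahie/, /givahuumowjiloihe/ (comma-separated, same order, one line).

teuiioieni, vuauioe, vuweaaie, givauumowjiloie

/teuhiihoiheni/: /h/ occurs between vowels /u/ and /i/, so it deletes. /h/ occurs between vowels /i/ and /o/, so it deletes. /h/ occurs between vowels /i/ and /e/, so it deletes. → [teuiioieni].
/vuhauhiohe/: /h/ occurs between vowels /u/ and /a/, so it deletes. /h/ occurs between vowels /u/ and /i/, so it deletes. /h/ occurs between vowels /o/ and /e/, so it deletes. → [vuauioe].
/vuwehaahie/: /h/ occurs between vowels /e/ and /a/, so it deletes. /h/ occurs between vowels /a/ and /i/, so it deletes. → [vuweaaie].
/givahuumowjiloihe/: /h/ occurs between vowels /a/ and /u/, so it deletes. /h/ occurs between vowels /i/ and /e/, so it deletes. → [givauumowjiloie].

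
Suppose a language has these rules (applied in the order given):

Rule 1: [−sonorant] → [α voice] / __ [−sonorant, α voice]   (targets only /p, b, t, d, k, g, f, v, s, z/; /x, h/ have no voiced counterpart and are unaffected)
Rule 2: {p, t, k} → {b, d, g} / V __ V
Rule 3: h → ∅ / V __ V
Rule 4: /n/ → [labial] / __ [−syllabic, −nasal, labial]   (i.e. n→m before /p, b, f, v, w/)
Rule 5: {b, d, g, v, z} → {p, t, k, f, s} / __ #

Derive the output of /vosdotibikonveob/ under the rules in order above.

vozdodibigomveop

Rule 1 (regressive voicing assimilation): /s/ precedes the voiced obstruent /d/, so it voices to [z] by assimilation. /vosdotibikonveob/ → vozdotibikonveob.
Rule 2 (intervocalic voicing): /t/ is a voiceless stop between vowels /o/ and /i/, so it voices to [d]. /k/ is a voiceless stop between vowels /i/ and /o/, so it voices to [g]. /vozdotibikonveob/ → vozdodibigonveob.
Rule 3 (intervocalic h-deletion): no segment meets the environment; /vozdodibigonveob/ is unchanged.
Rule 4 (nasal place assimilation): /n/ precedes the labial consonant /v/, so it assimilates in place to [m]. /vozdodibigonveob/ → vozdodibigomveob.
Rule 5 (final devoicing): /b/ is a voiced obstruent in word-final position, so it devoices to [p]. /vozdodibigomveob/ → vozdodibigomveop.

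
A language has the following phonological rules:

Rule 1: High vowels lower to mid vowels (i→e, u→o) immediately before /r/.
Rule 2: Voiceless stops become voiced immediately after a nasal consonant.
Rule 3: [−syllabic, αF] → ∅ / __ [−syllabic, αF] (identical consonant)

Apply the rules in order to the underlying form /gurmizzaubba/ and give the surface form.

gormizauba

Rule 1 (pre-rhotic lowering): /u/ is a high vowel immediately before /r/, so it lowers to [o]. /gurmizzaubba/ → gormizzaubba.
Rule 2 (post-nasal voicing): no segment meets the environment; /gormizzaubba/ is unchanged.
Rule 3 (degemination): /zz/ is a geminate; the first /z/ deletes. /bb/ is a geminate; the first /b/ deletes. /gormizzaubba/ → gormizauba.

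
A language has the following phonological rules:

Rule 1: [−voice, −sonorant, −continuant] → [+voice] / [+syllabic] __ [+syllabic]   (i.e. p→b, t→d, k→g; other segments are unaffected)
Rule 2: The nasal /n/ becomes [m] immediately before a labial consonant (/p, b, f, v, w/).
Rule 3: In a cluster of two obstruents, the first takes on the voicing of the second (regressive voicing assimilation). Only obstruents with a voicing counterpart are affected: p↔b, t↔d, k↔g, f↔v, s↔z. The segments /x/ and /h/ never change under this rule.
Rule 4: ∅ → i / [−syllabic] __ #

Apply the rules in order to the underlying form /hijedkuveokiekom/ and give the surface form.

hijetkuveogiegomi

Rule 1 (intervocalic voicing): /k/ is a voiceless stop between vowels /o/ and /i/, so it voices to [g]. /k/ is a voiceless stop between vowels /e/ and /o/, so it voices to [g]. /hijedkuveokiekom/ → hijedkuveogiegom.
Rule 2 (nasal place assimilation): no segment meets the environment; /hijedkuveogiegom/ is unchanged.
Rule 3 (regressive voicing assimilation): /d/ precedes the voiceless obstruent /k/, so it devoices to [t] by assimilation. /hijedkuveogiegom/ → hijetkuveogiegom.
Rule 4 (final i-epenthesis): the form ends in the consonant /m/, so [i] is inserted word-finally. /hijetkuveogiegom/ → hijetkuveogiegomi.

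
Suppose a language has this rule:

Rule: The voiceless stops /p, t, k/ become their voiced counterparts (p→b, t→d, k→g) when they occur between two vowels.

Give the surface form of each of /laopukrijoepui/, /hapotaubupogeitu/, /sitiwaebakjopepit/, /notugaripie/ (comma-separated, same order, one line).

laobukrijoebui, habodaububogeidu, sidiwaebakjobebit, nodugaribie

/laopukrijoepui/: /p/ is a voiceless stop between vowels /o/ and /u/, so it voices to [b]. /p/ is a voiceless stop between vowels /e/ and /u/, so it voices to [b]. → [laobukrijoebui].
/hapotaubupogeitu/: /p/ is a voiceless stop between vowels /a/ and /o/, so it voices to [b]. /t/ is a voiceless stop between vowels /o/ and /a/, so it voices to [d]. /p/ is a voiceless stop between vowels /u/ and /o/, so it voices to [b]. /t/ is a voiceless stop between vowels /i/ and /u/, so it voices to [d]. → [habodaububogeidu].
/sitiwaebakjopepit/: /t/ is a voiceless stop between vowels /i/ and /i/, so it voices to [d]. /p/ is a voiceless stop between vowels /o/ and /e/, so it voices to [b]. /p/ is a voiceless stop between vowels /e/ and /i/, so it voices to [b]. → [sidiwaebakjobebit].
/notugaripie/: /t/ is a voiceless stop between vowels /o/ and /u/, so it voices to [d]. /p/ is a voiceless stop between vowels /i/ and /i/, so it voices to [b]. → [nodugaribie].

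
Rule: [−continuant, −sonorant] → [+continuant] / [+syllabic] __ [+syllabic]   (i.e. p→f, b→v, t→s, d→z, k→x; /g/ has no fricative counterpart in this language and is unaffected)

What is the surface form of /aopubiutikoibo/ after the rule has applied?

/p/ is a stop between vowels /o/ and /u/, so it spirantizes to the fricative [f].
/b/ is a stop between vowels /u/ and /i/, so it spirantizes to the fricative [v].
/t/ is a stop between vowels /u/ and /i/, so it spirantizes to the fricative [s].
/k/ is a stop between vowels /i/ and /o/, so it spirantizes to the fricative [x].
/b/ is a stop between vowels /i/ and /o/, so it spirantizes to the fricative [v].
Surface form: [aofuviusixoivo].

aofuviusixoivo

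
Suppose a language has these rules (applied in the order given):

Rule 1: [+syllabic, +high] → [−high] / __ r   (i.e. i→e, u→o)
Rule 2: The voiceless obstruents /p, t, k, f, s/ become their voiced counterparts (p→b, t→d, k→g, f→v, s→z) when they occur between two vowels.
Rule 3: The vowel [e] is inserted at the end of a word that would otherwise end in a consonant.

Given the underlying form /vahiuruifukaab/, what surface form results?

vahioruivugaabe

Rule 1 (pre-rhotic lowering): /u/ is a high vowel immediately before /r/, so it lowers to [o]. /vahiuruifukaab/ → vahioruifukaab.
Rule 2 (intervocalic voicing): /f/ is a voiceless obstruent between vowels /i/ and /u/, so it voices to [v]. /k/ is a voiceless obstruent between vowels /u/ and /a/, so it voices to [g]. /vahioruifukaab/ → vahioruivugaab.
Rule 3 (final e-epenthesis): the form ends in the consonant /b/, so [e] is inserted word-finally. /vahioruivugaab/ → vahioruivugaabe.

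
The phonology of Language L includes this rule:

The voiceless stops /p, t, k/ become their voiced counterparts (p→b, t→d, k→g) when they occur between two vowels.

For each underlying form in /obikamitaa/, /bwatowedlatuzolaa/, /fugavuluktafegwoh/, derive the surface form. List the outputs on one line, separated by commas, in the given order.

obigamidaa, bwadowedladuzolaa, fugavuluktafegwoh

/obikamitaa/: /k/ is a voiceless stop between vowels /i/ and /a/, so it voices to [g]. /t/ is a voiceless stop between vowels /i/ and /a/, so it voices to [d]. → [obigamidaa].
/bwatowedlatuzolaa/: /t/ is a voiceless stop between vowels /a/ and /o/, so it voices to [d]. /t/ is a voiceless stop between vowels /a/ and /u/, so it voices to [d]. → [bwadowedladuzolaa].
/fugavuluktafegwoh/: the rule's environment is not met; surfaces unchanged as [fugavuluktafegwoh].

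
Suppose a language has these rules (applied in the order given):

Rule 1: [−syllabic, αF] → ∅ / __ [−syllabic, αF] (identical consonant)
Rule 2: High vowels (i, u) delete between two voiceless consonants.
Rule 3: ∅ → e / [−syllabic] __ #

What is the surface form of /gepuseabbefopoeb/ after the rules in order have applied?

gepseabefopoebe

Rule 1 (degemination): /bb/ is a geminate; the first /b/ deletes. /gepuseabbefopoeb/ → gepuseabefopoeb.
Rule 2 (high vowel syncope): /u/ is a high vowel flanked by voiceless consonants /p/ and /s/, so it deletes. /gepuseabefopoeb/ → gepseabefopoeb.
Rule 3 (final e-epenthesis): the form ends in the consonant /b/, so [e] is inserted word-finally. /gepseabefopoeb/ → gepseabefopoebe.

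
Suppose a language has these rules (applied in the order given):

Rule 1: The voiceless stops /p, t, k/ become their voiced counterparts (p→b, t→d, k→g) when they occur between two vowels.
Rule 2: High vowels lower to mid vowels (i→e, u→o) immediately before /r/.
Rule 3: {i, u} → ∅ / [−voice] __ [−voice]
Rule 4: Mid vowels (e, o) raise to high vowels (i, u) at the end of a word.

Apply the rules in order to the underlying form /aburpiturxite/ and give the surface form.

aborpidorxidi

Rule 1 (intervocalic voicing): /t/ is a voiceless stop between vowels /i/ and /u/, so it voices to [d]. /t/ is a voiceless stop between vowels /i/ and /e/, so it voices to [d]. /aburpiturxite/ → aburpidurxide.
Rule 2 (pre-rhotic lowering): /u/ is a high vowel immediately before /r/, so it lowers to [o]. /u/ is a high vowel immediately before /r/, so it lowers to [o]. /aburpidurxide/ → aborpidorxide.
Rule 3 (high vowel syncope): no segment meets the environment; /aborpidorxide/ is unchanged.
Rule 4 (final vowel raising): /e/ is a mid vowel in word-final position, so it raises to [i]. /aborpidorxide/ → aborpidorxidi.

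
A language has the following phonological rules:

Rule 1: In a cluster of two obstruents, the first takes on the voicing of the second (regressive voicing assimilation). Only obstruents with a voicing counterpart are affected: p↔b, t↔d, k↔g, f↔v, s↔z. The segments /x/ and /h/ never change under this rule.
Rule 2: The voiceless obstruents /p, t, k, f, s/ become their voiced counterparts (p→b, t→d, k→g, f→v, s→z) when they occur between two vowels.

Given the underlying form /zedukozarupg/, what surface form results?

Rule 1 (regressive voicing assimilation): /p/ precedes the voiced obstruent /g/, so it voices to [b] by assimilation. /zedukozarupg/ → zedukozarubg.
Rule 2 (intervocalic voicing): /k/ is a voiceless obstruent between vowels /u/ and /o/, so it voices to [g]. /zedukozarubg/ → zedugozarubg.

zedugozarubg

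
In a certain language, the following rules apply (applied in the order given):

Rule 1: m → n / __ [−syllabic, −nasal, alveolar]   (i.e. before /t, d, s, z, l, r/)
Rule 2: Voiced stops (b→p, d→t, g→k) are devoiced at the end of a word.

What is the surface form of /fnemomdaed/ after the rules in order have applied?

Rule 1 (nasal place assimilation): /m/ precedes the alveolar consonant /d/, so it assimilates in place to [n]. /fnemomdaed/ → fnemondaed.
Rule 2 (final devoicing): /d/ is a voiced stop in word-final position, so it devoices to [t]. /fnemondaed/ → fnemondaet.

fnemondaet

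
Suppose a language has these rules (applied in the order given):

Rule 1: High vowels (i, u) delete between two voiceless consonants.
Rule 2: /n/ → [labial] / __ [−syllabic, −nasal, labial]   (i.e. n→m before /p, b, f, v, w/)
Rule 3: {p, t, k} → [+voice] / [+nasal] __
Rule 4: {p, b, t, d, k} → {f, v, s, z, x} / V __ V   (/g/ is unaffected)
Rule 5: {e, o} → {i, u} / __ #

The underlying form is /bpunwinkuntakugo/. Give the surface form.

bpumwingundaxugu

Rule 1 (high vowel syncope): no segment meets the environment; /bpunwinkuntakugo/ is unchanged.
Rule 2 (nasal place assimilation): /n/ precedes the labial consonant /w/, so it assimilates in place to [m]. /bpunwinkuntakugo/ → bpumwinkuntakugo.
Rule 3 (post-nasal voicing): /k/ is a voiceless stop immediately after the nasal /n/, so it voices to [g]. /t/ is a voiceless stop immediately after the nasal /n/, so it voices to [d]. /bpumwinkuntakugo/ → bpumwingundakugo.
Rule 4 (intervocalic spirantization): /k/ is a stop between vowels /a/ and /u/, so it spirantizes to the fricative [x]. /bpumwingundakugo/ → bpumwingundaxugo.
Rule 5 (final vowel raising): /o/ is a mid vowel in word-final position, so it raises to [u]. /bpumwingundaxugo/ → bpumwingundaxugu.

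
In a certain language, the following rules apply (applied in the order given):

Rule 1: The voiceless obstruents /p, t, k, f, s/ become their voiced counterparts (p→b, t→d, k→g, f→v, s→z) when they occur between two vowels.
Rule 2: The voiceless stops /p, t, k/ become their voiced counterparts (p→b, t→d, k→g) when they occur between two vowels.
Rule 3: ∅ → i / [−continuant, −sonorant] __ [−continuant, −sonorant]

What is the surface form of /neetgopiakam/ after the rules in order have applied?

Rule 1 (intervocalic voicing): /p/ is a voiceless obstruent between vowels /o/ and /i/, so it voices to [b]. /k/ is a voiceless obstruent between vowels /a/ and /a/, so it voices to [g]. /neetgopiakam/ → neetgobiagam.
Rule 2 (intervocalic voicing): no segment meets the environment; /neetgobiagam/ is unchanged.
Rule 3 (stop-cluster i-epenthesis): /t/ and /g/ form a stop–stop cluster, so [i] is inserted between them. /neetgobiagam/ → neetigobiagam.

neetigobiagam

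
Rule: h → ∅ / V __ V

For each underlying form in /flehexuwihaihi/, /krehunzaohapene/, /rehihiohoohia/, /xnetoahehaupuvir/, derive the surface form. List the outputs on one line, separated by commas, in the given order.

fleexuwiaii, kreunzaoapene, reiioooia, xnetoaeaupuvir

/flehexuwihaihi/: /h/ occurs between vowels /e/ and /e/, so it deletes. /h/ occurs between vowels /i/ and /a/, so it deletes. /h/ occurs between vowels /i/ and /i/, so it deletes. → [fleexuwiaii].
/krehunzaohapene/: /h/ occurs between vowels /e/ and /u/, so it deletes. /h/ occurs between vowels /o/ and /a/, so it deletes. → [kreunzaoapene].
/rehihiohoohia/: /h/ occurs between vowels /e/ and /i/, so it deletes. /h/ occurs between vowels /i/ and /i/, so it deletes. /h/ occurs between vowels /o/ and /o/, so it deletes. /h/ occurs between vowels /o/ and /i/, so it deletes. → [reiioooia].
/xnetoahehaupuvir/: /h/ occurs between vowels /a/ and /e/, so it deletes. /h/ occurs between vowels /e/ and /a/, so it deletes. → [xnetoaeaupuvir].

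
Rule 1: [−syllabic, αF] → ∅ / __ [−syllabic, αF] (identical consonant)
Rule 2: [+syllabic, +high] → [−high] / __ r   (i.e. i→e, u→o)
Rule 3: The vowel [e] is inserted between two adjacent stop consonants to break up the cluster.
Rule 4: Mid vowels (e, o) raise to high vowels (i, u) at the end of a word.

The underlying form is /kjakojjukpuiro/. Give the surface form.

kjakojukepueru

Rule 1 (degemination): /jj/ is a geminate; the first /j/ deletes. /kjakojjukpuiro/ → kjakojukpuiro.
Rule 2 (pre-rhotic lowering): /i/ is a high vowel immediately before /r/, so it lowers to [e]. /kjakojukpuiro/ → kjakojukpuero.
Rule 3 (stop-cluster e-epenthesis): /k/ and /p/ form a stop–stop cluster, so [e] is inserted between them. /kjakojukpuero/ → kjakojukepuero.
Rule 4 (final vowel raising): /o/ is a mid vowel in word-final position, so it raises to [u]. /kjakojukepuero/ → kjakojukepueru.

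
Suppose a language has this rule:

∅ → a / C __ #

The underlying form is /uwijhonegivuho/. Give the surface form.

uwijhonegivuho

No segment of /uwijhonegivuho/ meets the structural description of the rule, so the form surfaces unchanged.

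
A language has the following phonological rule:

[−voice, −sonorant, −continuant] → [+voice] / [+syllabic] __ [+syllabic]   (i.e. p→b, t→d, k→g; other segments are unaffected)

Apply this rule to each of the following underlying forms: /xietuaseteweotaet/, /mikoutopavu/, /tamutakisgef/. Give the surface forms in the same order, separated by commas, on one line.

xieduasedeweodaet, migoudobavu, tamudagisgef

/xietuaseteweotaet/: /t/ is a voiceless stop between vowels /e/ and /u/, so it voices to [d]. /t/ is a voiceless stop between vowels /e/ and /e/, so it voices to [d]. /t/ is a voiceless stop between vowels /o/ and /a/, so it voices to [d]. → [xieduasedeweodaet].
/mikoutopavu/: /k/ is a voiceless stop between vowels /i/ and /o/, so it voices to [g]. /t/ is a voiceless stop between vowels /u/ and /o/, so it voices to [d]. /p/ is a voiceless stop between vowels /o/ and /a/, so it voices to [b]. → [migoudobavu].
/tamutakisgef/: /t/ is a voiceless stop between vowels /u/ and /a/, so it voices to [d]. /k/ is a voiceless stop between vowels /a/ and /i/, so it voices to [g]. → [tamudagisgef].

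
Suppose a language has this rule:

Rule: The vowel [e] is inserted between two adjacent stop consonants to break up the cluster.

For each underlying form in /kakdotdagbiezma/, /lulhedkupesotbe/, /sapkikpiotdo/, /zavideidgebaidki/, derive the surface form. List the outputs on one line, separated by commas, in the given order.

/kakdotdagbiezma/: /k/ and /d/ form a stop–stop cluster, so [e] is inserted between them. /t/ and /d/ form a stop–stop cluster, so [e] is inserted between them. /g/ and /b/ form a stop–stop cluster, so [e] is inserted between them. → [kakedotedagebiezma].
/lulhedkupesotbe/: /d/ and /k/ form a stop–stop cluster, so [e] is inserted between them. /t/ and /b/ form a stop–stop cluster, so [e] is inserted between them. → [lulhedekupesotebe].
/sapkikpiotdo/: /p/ and /k/ form a stop–stop cluster, so [e] is inserted between them. /k/ and /p/ form a stop–stop cluster, so [e] is inserted between them. /t/ and /d/ form a stop–stop cluster, so [e] is inserted between them. → [sapekikepiotedo].
/zavideidgebaidki/: /d/ and /g/ form a stop–stop cluster, so [e] is inserted between them. /d/ and /k/ form a stop–stop cluster, so [e] is inserted between them. → [zavideidegebaideki].

kakedotedagebiezma, lulhedekupesotebe, sapekikepiotedo, zavideidegebaideki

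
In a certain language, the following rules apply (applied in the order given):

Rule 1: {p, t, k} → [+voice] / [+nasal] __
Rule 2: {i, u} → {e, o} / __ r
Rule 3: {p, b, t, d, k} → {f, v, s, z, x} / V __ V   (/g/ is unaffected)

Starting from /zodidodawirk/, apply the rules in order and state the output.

zozizozawerk

Rule 1 (post-nasal voicing): no segment meets the environment; /zodidodawirk/ is unchanged.
Rule 2 (pre-rhotic lowering): /i/ is a high vowel immediately before /r/, so it lowers to [e]. /zodidodawirk/ → zodidodawerk.
Rule 3 (intervocalic spirantization): /d/ is a stop between vowels /o/ and /i/, so it spirantizes to the fricative [z]. /d/ is a stop between vowels /i/ and /o/, so it spirantizes to the fricative [z]. /d/ is a stop between vowels /o/ and /a/, so it spirantizes to the fricative [z]. /zodidodawerk/ → zozizozawerk.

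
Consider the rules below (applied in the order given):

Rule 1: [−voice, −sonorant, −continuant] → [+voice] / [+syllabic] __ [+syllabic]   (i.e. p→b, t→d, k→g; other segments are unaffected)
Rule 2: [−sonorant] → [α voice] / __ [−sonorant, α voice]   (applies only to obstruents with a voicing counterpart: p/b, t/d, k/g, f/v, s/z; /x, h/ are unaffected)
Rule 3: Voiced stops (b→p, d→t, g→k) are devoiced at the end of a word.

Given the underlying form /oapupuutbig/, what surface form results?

oabubuudbik

Rule 1 (intervocalic voicing): /p/ is a voiceless stop between vowels /a/ and /u/, so it voices to [b]. /p/ is a voiceless stop between vowels /u/ and /u/, so it voices to [b]. /oapupuutbig/ → oabubuutbig.
Rule 2 (regressive voicing assimilation): /t/ precedes the voiced obstruent /b/, so it voices to [d] by assimilation. /oabubuutbig/ → oabubuudbig.
Rule 3 (final devoicing): /g/ is a voiced stop in word-final position, so it devoices to [k]. /oabubuudbig/ → oabubuudbik.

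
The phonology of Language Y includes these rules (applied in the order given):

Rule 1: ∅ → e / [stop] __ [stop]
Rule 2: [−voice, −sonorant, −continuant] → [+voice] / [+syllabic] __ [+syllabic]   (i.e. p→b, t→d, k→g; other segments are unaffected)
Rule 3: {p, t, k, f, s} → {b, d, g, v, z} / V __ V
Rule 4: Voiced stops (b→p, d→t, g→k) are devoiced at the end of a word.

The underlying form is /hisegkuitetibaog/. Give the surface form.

hizegeguidedibaok

Rule 1 (stop-cluster e-epenthesis): /g/ and /k/ form a stop–stop cluster, so [e] is inserted between them. /hisegkuitetibaog/ → hisegekuitetibaog.
Rule 2 (intervocalic voicing): /k/ is a voiceless stop between vowels /e/ and /u/, so it voices to [g]. /t/ is a voiceless stop between vowels /i/ and /e/, so it voices to [d]. /t/ is a voiceless stop between vowels /e/ and /i/, so it voices to [d]. /hisegekuitetibaog/ → hisegeguidedibaog.
Rule 3 (intervocalic voicing): /s/ is a voiceless obstruent between vowels /i/ and /e/, so it voices to [z]. /hisegeguidedibaog/ → hizegeguidedibaog.
Rule 4 (final devoicing): /g/ is a voiced stop in word-final position, so it devoices to [k]. /hizegeguidedibaog/ → hizegeguidedibaok.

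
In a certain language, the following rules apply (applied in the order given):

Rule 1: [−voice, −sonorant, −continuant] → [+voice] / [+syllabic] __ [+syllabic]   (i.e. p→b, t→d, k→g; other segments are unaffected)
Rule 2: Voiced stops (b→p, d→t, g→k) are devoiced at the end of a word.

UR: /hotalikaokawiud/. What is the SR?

Rule 1 (intervocalic voicing): /t/ is a voiceless stop between vowels /o/ and /a/, so it voices to [d]. /k/ is a voiceless stop between vowels /i/ and /a/, so it voices to [g]. /k/ is a voiceless stop between vowels /o/ and /a/, so it voices to [g]. /hotalikaokawiud/ → hodaligaogawiud.
Rule 2 (final devoicing): /d/ is a voiced stop in word-final position, so it devoices to [t]. /hodaligaogawiud/ → hodaligaogawiut.

hodaligaogawiut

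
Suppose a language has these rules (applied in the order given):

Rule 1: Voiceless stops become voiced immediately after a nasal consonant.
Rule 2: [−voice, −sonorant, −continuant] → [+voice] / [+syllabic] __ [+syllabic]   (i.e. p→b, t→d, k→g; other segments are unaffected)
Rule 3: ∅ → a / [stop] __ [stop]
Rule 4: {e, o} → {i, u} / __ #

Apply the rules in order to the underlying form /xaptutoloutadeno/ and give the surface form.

xapatudoloudadenu

Rule 1 (post-nasal voicing): no segment meets the environment; /xaptutoloutadeno/ is unchanged.
Rule 2 (intervocalic voicing): /t/ is a voiceless stop between vowels /u/ and /o/, so it voices to [d]. /t/ is a voiceless stop between vowels /u/ and /a/, so it voices to [d]. /xaptutoloutadeno/ → xaptudoloudadeno.
Rule 3 (stop-cluster a-epenthesis): /p/ and /t/ form a stop–stop cluster, so [a] is inserted between them. /xaptudoloudadeno/ → xapatudoloudadeno.
Rule 4 (final vowel raising): /o/ is a mid vowel in word-final position, so it raises to [u]. /xapatudoloudadeno/ → xapatudoloudadenu.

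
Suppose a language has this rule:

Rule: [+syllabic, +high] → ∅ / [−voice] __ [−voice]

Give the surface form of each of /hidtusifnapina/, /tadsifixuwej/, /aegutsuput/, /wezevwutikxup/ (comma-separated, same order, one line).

hidtsfnapina, tadsfxuwej, aegutspt, wezevwutkxp

/hidtusifnapina/: /u/ is a high vowel flanked by voiceless consonants /t/ and /s/, so it deletes. /i/ is a high vowel flanked by voiceless consonants /s/ and /f/, so it deletes. → [hidtsfnapina].
/tadsifixuwej/: /i/ is a high vowel flanked by voiceless consonants /s/ and /f/, so it deletes. /i/ is a high vowel flanked by voiceless consonants /f/ and /x/, so it deletes. → [tadsfxuwej].
/aegutsuput/: /u/ is a high vowel flanked by voiceless consonants /s/ and /p/, so it deletes. /u/ is a high vowel flanked by voiceless consonants /p/ and /t/, so it deletes. → [aegutspt].
/wezevwutikxup/: /i/ is a high vowel flanked by voiceless consonants /t/ and /k/, so it deletes. /u/ is a high vowel flanked by voiceless consonants /x/ and /p/, so it deletes. → [wezevwutkxp].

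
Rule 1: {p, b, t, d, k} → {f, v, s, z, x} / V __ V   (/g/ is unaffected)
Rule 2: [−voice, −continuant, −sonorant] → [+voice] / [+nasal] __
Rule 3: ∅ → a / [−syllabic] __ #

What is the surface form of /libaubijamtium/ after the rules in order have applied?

Rule 1 (intervocalic spirantization): /b/ is a stop between vowels /i/ and /a/, so it spirantizes to the fricative [v]. /b/ is a stop between vowels /u/ and /i/, so it spirantizes to the fricative [v]. /libaubijamtium/ → livauvijamtium.
Rule 2 (post-nasal voicing): /t/ is a voiceless stop immediately after the nasal /m/, so it voices to [d]. /livauvijamtium/ → livauvijamdium.
Rule 3 (final a-epenthesis): the form ends in the consonant /m/, so [a] is inserted word-finally. /livauvijamdium/ → livauvijamdiuma.

livauvijamdiuma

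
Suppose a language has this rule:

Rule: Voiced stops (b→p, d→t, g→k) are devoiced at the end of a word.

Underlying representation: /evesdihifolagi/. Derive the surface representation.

evesdihifolagi

No segment of /evesdihifolagi/ meets the structural description of the rule, so the form surfaces unchanged.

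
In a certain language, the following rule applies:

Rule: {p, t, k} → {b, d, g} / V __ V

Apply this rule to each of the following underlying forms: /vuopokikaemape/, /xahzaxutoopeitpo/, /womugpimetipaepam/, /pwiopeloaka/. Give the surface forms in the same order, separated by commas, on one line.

vuobogigaemabe, xahzaxudoobeitpo, womugpimedibaebam, pwiobeloaga

/vuopokikaemape/: /p/ is a voiceless stop between vowels /o/ and /o/, so it voices to [b]. /k/ is a voiceless stop between vowels /o/ and /i/, so it voices to [g]. /k/ is a voiceless stop between vowels /i/ and /a/, so it voices to [g]. /p/ is a voiceless stop between vowels /a/ and /e/, so it voices to [b]. → [vuobogigaemabe].
/xahzaxutoopeitpo/: /t/ is a voiceless stop between vowels /u/ and /o/, so it voices to [d]. /p/ is a voiceless stop between vowels /o/ and /e/, so it voices to [b]. → [xahzaxudoobeitpo].
/womugpimetipaepam/: /t/ is a voiceless stop between vowels /e/ and /i/, so it voices to [d]. /p/ is a voiceless stop between vowels /i/ and /a/, so it voices to [b]. /p/ is a voiceless stop between vowels /e/ and /a/, so it voices to [b]. → [womugpimedibaebam].
/pwiopeloaka/: /p/ is a voiceless stop between vowels /o/ and /e/, so it voices to [b]. /k/ is a voiceless stop between vowels /a/ and /a/, so it voices to [g]. → [pwiobeloaga].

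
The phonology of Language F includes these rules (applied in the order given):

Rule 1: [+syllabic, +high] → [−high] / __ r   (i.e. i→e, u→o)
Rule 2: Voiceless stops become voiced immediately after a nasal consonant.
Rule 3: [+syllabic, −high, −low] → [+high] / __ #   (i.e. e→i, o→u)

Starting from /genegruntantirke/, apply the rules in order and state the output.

genegrundanderki

Rule 1 (pre-rhotic lowering): /i/ is a high vowel immediately before /r/, so it lowers to [e]. /genegruntantirke/ → genegruntanterke.
Rule 2 (post-nasal voicing): /t/ is a voiceless stop immediately after the nasal /n/, so it voices to [d]. /t/ is a voiceless stop immediately after the nasal /n/, so it voices to [d]. /genegruntanterke/ → genegrundanderke.
Rule 3 (final vowel raising): /e/ is a mid vowel in word-final position, so it raises to [i]. /genegrundanderke/ → genegrundanderki.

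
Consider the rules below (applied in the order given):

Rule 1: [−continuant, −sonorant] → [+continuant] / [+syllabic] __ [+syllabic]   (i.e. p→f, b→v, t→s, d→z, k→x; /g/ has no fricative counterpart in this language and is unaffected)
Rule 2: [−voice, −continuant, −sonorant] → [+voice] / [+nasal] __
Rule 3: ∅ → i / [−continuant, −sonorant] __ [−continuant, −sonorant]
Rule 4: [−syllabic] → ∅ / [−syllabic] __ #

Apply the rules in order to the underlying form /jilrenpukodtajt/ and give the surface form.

Rule 1 (intervocalic spirantization): /k/ is a stop between vowels /u/ and /o/, so it spirantizes to the fricative [x]. /jilrenpukodtajt/ → jilrenpuxodtajt.
Rule 2 (post-nasal voicing): /p/ is a voiceless stop immediately after the nasal /n/, so it voices to [b]. /jilrenpuxodtajt/ → jilrenbuxodtajt.
Rule 3 (stop-cluster i-epenthesis): /d/ and /t/ form a stop–stop cluster, so [i] is inserted between them. /jilrenbuxodtajt/ → jilrenbuxoditajt.
Rule 4 (final cluster simplification): /t/ is the second consonant of a word-final cluster /jt/, so it deletes. /jilrenbuxoditajt/ → jilrenbuxoditaj.

jilrenbuxoditaj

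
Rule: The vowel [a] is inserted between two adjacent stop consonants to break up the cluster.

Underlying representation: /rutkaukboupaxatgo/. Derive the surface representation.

/t/ and /k/ form a stop–stop cluster, so [a] is inserted between them.
/k/ and /b/ form a stop–stop cluster, so [a] is inserted between them.
/t/ and /g/ form a stop–stop cluster, so [a] is inserted between them.
Surface form: [rutakaukaboupaxatago].

rutakaukaboupaxatago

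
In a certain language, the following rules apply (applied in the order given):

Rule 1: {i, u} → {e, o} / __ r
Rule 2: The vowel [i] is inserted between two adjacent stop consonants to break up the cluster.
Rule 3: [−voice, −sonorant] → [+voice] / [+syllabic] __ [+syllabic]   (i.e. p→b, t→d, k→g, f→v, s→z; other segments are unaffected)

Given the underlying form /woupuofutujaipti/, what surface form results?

woubuovudujaibidi

Rule 1 (pre-rhotic lowering): no segment meets the environment; /woupuofutujaipti/ is unchanged.
Rule 2 (stop-cluster i-epenthesis): /p/ and /t/ form a stop–stop cluster, so [i] is inserted between them. /woupuofutujaipti/ → woupuofutujaipiti.
Rule 3 (intervocalic voicing): /p/ is a voiceless obstruent between vowels /u/ and /u/, so it voices to [b]. /f/ is a voiceless obstruent between vowels /o/ and /u/, so it voices to [v]. /t/ is a voiceless obstruent between vowels /u/ and /u/, so it voices to [d]. /p/ is a voiceless obstruent between vowels /i/ and /i/, so it voices to [b]. /t/ is a voiceless obstruent between vowels /i/ and /i/, so it voices to [d]. /woupuofutujaipiti/ → woubuovudujaibidi.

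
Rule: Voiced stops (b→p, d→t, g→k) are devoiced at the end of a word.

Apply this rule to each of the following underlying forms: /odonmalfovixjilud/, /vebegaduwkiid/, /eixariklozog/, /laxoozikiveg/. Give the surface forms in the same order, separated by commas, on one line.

odonmalfovixjilut, vebegaduwkiit, eixariklozok, laxoozikivek

/odonmalfovixjilud/: /d/ is a voiced stop in word-final position, so it devoices to [t]. → [odonmalfovixjilut].
/vebegaduwkiid/: /d/ is a voiced stop in word-final position, so it devoices to [t]. → [vebegaduwkiit].
/eixariklozog/: /g/ is a voiced stop in word-final position, so it devoices to [k]. → [eixariklozok].
/laxoozikiveg/: /g/ is a voiced stop in word-final position, so it devoices to [k]. → [laxoozikivek].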